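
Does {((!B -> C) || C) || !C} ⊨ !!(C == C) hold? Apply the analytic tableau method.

Initial set: {(((!B -> C) || C) || !C); !!!(C == C)}.
!!!(C == C): drop double negation, giving !(C == C).
(((!B -> C) || C) || !C): β-rule — branch into ((!B -> C) || C)  //  !C.
  branch 1 (add ((!B -> C) || C)):
    !(C == C): β-rule — branch into C, !C  //  !C, C.
      branch 1.1 (add C, !C):
        × closes — contains both C and !C.
      branch 1.2 (add !C, C):
        × closes — contains both C and !C.
  branch 2 (add !C):
    !(C == C): β-rule — branch into C, !C  //  !C, C.
      branch 2.1 (add C, !C):
        × closes — contains both C and !C.
      branch 2.2 (add !C, C):
        × closes — contains both C and !C.
All 4 branches close.
Every branch closed, so the premises entail the conclusion.

Yes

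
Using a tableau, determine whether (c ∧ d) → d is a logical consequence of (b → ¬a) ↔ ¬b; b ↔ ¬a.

Yes

Initial set: {T ((b → ¬a) ↔ ¬b); T (b ↔ ¬a); F ((c ∧ d) → d)}.
F ((c ∧ d) → d): α-rule — add T (c ∧ d), F d.
T (c ∧ d): α-rule — add T c, T d.
× closes — contains both d and ¬d.
All 1 branch closes.
Every branch closed, so the premises entail the conclusion.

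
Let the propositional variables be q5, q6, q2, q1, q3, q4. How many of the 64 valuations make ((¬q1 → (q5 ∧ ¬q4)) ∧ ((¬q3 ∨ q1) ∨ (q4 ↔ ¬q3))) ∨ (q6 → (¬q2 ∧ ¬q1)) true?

Initial set: {(((¬q1 → (q5 ∧ ¬q4)) ∧ ((¬q3 ∨ q1) ∨ (q4 ↔ ¬q3))) ∨ (q6 → (¬q2 ∧ ¬q1)))}.
(((¬q1 → (q5 ∧ ¬q4)) ∧ ((¬q3 ∨ q1) ∨ (q4 ↔ ¬q3))) ∨ (q6 → (¬q2 ∧ ¬q1))): β-rule — branch into ((¬q1 → (q5 ∧ ¬q4)) ∧ ((¬q3 ∨ q1) ∨ (q4 ↔ ¬q3)))  //  (q6 → (¬q2 ∧ ¬q1)).
  branch 1 (add ((¬q1 → (q5 ∧ ¬q4)) ∧ ((¬q3 ∨ q1) ∨ (q4 ↔ ¬q3)))):
    ((¬q1 → (q5 ∧ ¬q4)) ∧ ((¬q3 ∨ q1) ∨ (q4 ↔ ¬q3))): α-rule — add (¬q1 → (q5 ∧ ¬q4)), ((¬q3 ∨ q1) ∨ (q4 ↔ ¬q3)).
    (¬q1 → (q5 ∧ ¬q4)): β-rule — branch into ¬¬q1  //  (q5 ∧ ¬q4).
      branch 1.1 (add ¬¬q1):
        ((¬q3 ∨ q1) ∨ (q4 ↔ ¬q3)): β-rule — branch into (¬q3 ∨ q1)  //  (q4 ↔ ¬q3).
          branch 1.1.1 (add (¬q3 ∨ q1)):
            (¬q3 ∨ q1): β-rule — branch into ¬q3  //  q1.
              branch 1.1.1.1 (add ¬q3):
                ○ open, literals {q1=T, q3=F}.
              branch 1.1.1.2 (add q1):
                ○ open, literals {q1=T}.
          branch 1.1.2 (add (q4 ↔ ¬q3)):
            (q4 ↔ ¬q3): β-rule — branch into q4, ¬q3  //  ¬q4, ¬¬q3.
              branch 1.1.2.1 (add q4, ¬q3):
                ○ open, literals {q1=T, q3=F, q4=T}.
              branch 1.1.2.2 (add ¬q4, ¬¬q3):
                ○ open, literals {q1=T, q3=T, q4=F}.
      branch 1.2 (add (q5 ∧ ¬q4)):
        (q5 ∧ ¬q4): α-rule — add q5, ¬q4.
        ((¬q3 ∨ q1) ∨ (q4 ↔ ¬q3)): β-rule — branch into (¬q3 ∨ q1)  //  (q4 ↔ ¬q3).
          branch 1.2.1 (add (¬q3 ∨ q1)):
            (¬q3 ∨ q1): β-rule — branch into ¬q3  //  q1.
              branch 1.2.1.1 (add ¬q3):
                ○ open, literals {q3=F, q4=F, q5=T}.
              branch 1.2.1.2 (add q1):
                ○ open, literals {q1=T, q4=F, q5=T}.
          branch 1.2.2 (add (q4 ↔ ¬q3)):
            (q4 ↔ ¬q3): β-rule — branch into q4, ¬q3  //  ¬q4, ¬¬q3.
              branch 1.2.2.1 (add q4, ¬q3):
                × closes — contains both q4 and ¬q4.
              branch 1.2.2.2 (add ¬q4, ¬¬q3):
                ○ open, literals {q3=T, q4=F, q5=T}.
  branch 2 (add (q6 → (¬q2 ∧ ¬q1))):
    (q6 → (¬q2 ∧ ¬q1)): β-rule — branch into ¬q6  //  (¬q2 ∧ ¬q1).
      branch 2.1 (add ¬q6):
        ○ open, literals {q6=F}.
      branch 2.2 (add (¬q2 ∧ ¬q1)):
        (¬q2 ∧ ¬q1): α-rule — add ¬q2, ¬q1.
        ○ open, literals {q1=F, q2=F}.
1 branch closed, 9 open.
Each open branch fixes some atoms; the unmentioned ones are free. Counting distinct full assignments: branch {q1=T, q3=F} (q5, q6, q2, q4) contributes 16 new; branch {q1=T} (q5, q6, q2, q3, q4) contributes 16 new; branch {q1=T, q3=F, q4=T} (q5, q6, q2) contributes 0 new; branch {q1=T, q3=T, q4=F} (q5, q6, q2) contributes 0 new; branch {q3=F, q4=F, q5=T} (q6, q2, q1) contributes 4 new; branch {q1=T, q4=F, q5=T} (q6, q2, q3) contributes 0 new; branch {q3=T, q4=F, q5=T} (q6, q2, q1) contributes 4 new; branch {q6=F} (q5, q2, q1, q3, q4) contributes 12 new; branch {q1=F, q2=F} (q5, q6, q3, q4) contributes 6 new. Total: 58.

58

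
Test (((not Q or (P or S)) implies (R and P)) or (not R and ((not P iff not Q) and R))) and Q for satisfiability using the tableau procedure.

Initial set: {((((not Q or (P or S)) implies (R and P)) or (not R and ((not P iff not Q) and R))) and Q)}.
((((not Q or (P or S)) implies (R and P)) or (not R and ((not P iff not Q) and R))) and Q): α-rule — add (((not Q or (P or S)) implies (R and P)) or (not R and ((not P iff not Q) and R))), Q.
(((not Q or (P or S)) implies (R and P)) or (not R and ((not P iff not Q) and R))): β-rule — branch into ((not Q or (P or S)) implies (R and P))  //  (not R and ((not P iff not Q) and R)).
  branch 1 (add ((not Q or (P or S)) implies (R and P))):
    ((not Q or (P or S)) implies (R and P)): β-rule — branch into not (not Q or (P or S))  //  (R and P).
      branch 1.1 (add not (not Q or (P or S))):
        not (not Q or (P or S)): α-rule — add not not Q, not (P or S).
        not (P or S): α-rule — add not P, not S.
        ○ open, literals {P=F, Q=T, S=F}.
      branch 1.2 (add (R and P)):
        (R and P): α-rule — add R, P.
        ○ open, literals {P=T, Q=T, R=T}.
  branch 2 (add (not R and ((not P iff not Q) and R))):
    (not R and ((not P iff not Q) and R)): α-rule — add not R, ((not P iff not Q) and R).
    ((not P iff not Q) and R): α-rule — add (not P iff not Q), R.
    × closes — contains both R and not R.
1 branch closed, 2 open.
An open branch gives a satisfying assignment: P=F, Q=T, S=F.

Satisfiable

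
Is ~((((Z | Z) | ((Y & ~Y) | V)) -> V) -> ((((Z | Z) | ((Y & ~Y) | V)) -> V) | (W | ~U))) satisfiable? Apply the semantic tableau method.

Initial set: {T ~((((Z | Z) | ((Y & ~Y) | V)) -> V) -> ((((Z | Z) | ((Y & ~Y) | V)) -> V) | (W | ~U)))}.
T ~((((Z | Z) | ((Y & ~Y) | V)) -> V) -> ((((Z | Z) | ((Y & ~Y) | V)) -> V) | (W | ~U))): α-rule — add T (((Z | Z) | ((Y & ~Y) | V)) -> V), F ((((Z | Z) | ((Y & ~Y) | V)) -> V) | (W | ~U)).
F ((((Z | Z) | ((Y & ~Y) | V)) -> V) | (W | ~U)): α-rule — add F (((Z | Z) | ((Y & ~Y) | V)) -> V), F (W | ~U).
F (((Z | Z) | ((Y & ~Y) | V)) -> V): α-rule — add T ((Z | Z) | ((Y & ~Y) | V)), F V.
F (W | ~U): α-rule — add F W, F ~U.
T (((Z | Z) | ((Y & ~Y) | V)) -> V): β-rule — branch into F ((Z | Z) | ((Y & ~Y) | V))  //  T V.
  branch 1 (add F ((Z | Z) | ((Y & ~Y) | V))):
    F ((Z | Z) | ((Y & ~Y) | V)): α-rule — add F (Z | Z), F ((Y & ~Y) | V).
    F (Z | Z): α-rule — add F Z, F Z.
    F ((Y & ~Y) | V): α-rule — add F (Y & ~Y), F V.
    T ((Z | Z) | ((Y & ~Y) | V)): β-rule — branch into T (Z | Z)  //  T ((Y & ~Y) | V).
      branch 1.1 (add T (Z | Z)):
        F (Y & ~Y): β-rule — branch into F Y  //  F ~Y.
          branch 1.1.1 (add F Y):
            T (Z | Z): β-rule — branch into T Z  //  T Z.
              branch 1.1.1.1 (add T Z):
                × closes — contains both Z and ~Z.
              branch 1.1.1.2 (add T Z):
                × closes — contains both Z and ~Z.
          branch 1.1.2 (add F ~Y):
            T (Z | Z): β-rule — branch into T Z  //  T Z.
              branch 1.1.2.1 (add T Z):
                × closes — contains both Z and ~Z.
              branch 1.1.2.2 (add T Z):
                × closes — contains both Z and ~Z.
      branch 1.2 (add T ((Y & ~Y) | V)):
        F (Y & ~Y): β-rule — branch into F Y  //  F ~Y.
          branch 1.2.1 (add F Y):
            T ((Y & ~Y) | V): β-rule — branch into T (Y & ~Y)  //  T V.
              branch 1.2.1.1 (add T (Y & ~Y)):
                T (Y & ~Y): α-rule — add T Y, T ~Y.
                × closes — contains both Y and ~Y.
              branch 1.2.1.2 (add T V):
                × closes — contains both V and ~V.
          branch 1.2.2 (add F ~Y):
            T ((Y & ~Y) | V): β-rule — branch into T (Y & ~Y)  //  T V.
              branch 1.2.2.1 (add T (Y & ~Y)):
                T (Y & ~Y): α-rule — add T Y, T ~Y.
                × closes — contains both Y and ~Y.
              branch 1.2.2.2 (add T V):
                × closes — contains both V and ~V.
  branch 2 (add T V):
    × closes — contains both V and ~V.
All 9 branches close.
Every branch closed; the formula is unsatisfiable.

Unsatisfiable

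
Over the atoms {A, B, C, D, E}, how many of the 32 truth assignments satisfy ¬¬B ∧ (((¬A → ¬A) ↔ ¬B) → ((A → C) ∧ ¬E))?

Initial set: {(¬¬B ∧ (((¬A → ¬A) ↔ ¬B) → ((A → C) ∧ ¬E)))}.
(¬¬B ∧ (((¬A → ¬A) ↔ ¬B) → ((A → C) ∧ ¬E))): α-rule — add ¬¬B, (((¬A → ¬A) ↔ ¬B) → ((A → C) ∧ ¬E)).
¬¬B: drop double negation, giving B.
(((¬A → ¬A) ↔ ¬B) → ((A → C) ∧ ¬E)): β-rule — branch into ¬((¬A → ¬A) ↔ ¬B)  //  ((A → C) ∧ ¬E).
  branch 1 (add ¬((¬A → ¬A) ↔ ¬B)):
    ¬((¬A → ¬A) ↔ ¬B): β-rule — branch into (¬A → ¬A), ¬¬B  //  ¬(¬A → ¬A), ¬B.
      branch 1.1 (add (¬A → ¬A), ¬¬B):
        (¬A → ¬A): β-rule — branch into ¬¬A  //  ¬A.
          branch 1.1.1 (add ¬¬A):
            ○ open, literals {A=true, B=true}.
          branch 1.1.2 (add ¬A):
            ○ open, literals {A=false, B=true}.
      branch 1.2 (add ¬(¬A → ¬A), ¬B):
        × closes — contains both B and ¬B.
  branch 2 (add ((A → C) ∧ ¬E)):
    ((A → C) ∧ ¬E): α-rule — add (A → C), ¬E.
    (A → C): β-rule — branch into ¬A  //  C.
      branch 2.1 (add ¬A):
        ○ open, literals {A=false, B=true, E=false}.
      branch 2.2 (add C):
        ○ open, literals {B=true, C=true, E=false}.
1 branch closed, 4 open.
Each open branch fixes some atoms; the unmentioned ones are free. Counting distinct full assignments: branch {A=true, B=true} (C, D, E) contributes 8 new; branch {A=false, B=true} (C, D, E) contributes 8 new; branch {A=false, B=true, E=false} (C, D) contributes 0 new; branch {B=true, C=true, E=false} (A, D) contributes 0 new. Total: 16.

16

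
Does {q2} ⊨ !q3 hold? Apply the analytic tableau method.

No

Initial set: {q2; !!q3}.
○ open, literals {q2=T, q3=T}.
0 branches closed, 1 open.
An open branch gives a countermodel: q2=T, q3=T (unmentioned atoms arbitrary); the premises hold there but the conclusion fails.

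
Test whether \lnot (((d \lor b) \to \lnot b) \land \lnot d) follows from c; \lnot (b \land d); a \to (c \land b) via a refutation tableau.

Initial set: {c; \lnot (b \land d); (a \to (c \land b)); \lnot \lnot (((d \lor b) \to \lnot b) \land \lnot d)}.
\lnot \lnot (((d \lor b) \to \lnot b) \land \lnot d): α-rule — add ((d \lor b) \to \lnot b), \lnot d.
\lnot (b \land d): β-rule — branch into \lnot b  //  \lnot d.
  branch 1 (add \lnot b):
    (a \to (c \land b)): β-rule — branch into \lnot a  //  (c \land b).
      branch 1.1 (add \lnot a):
        ((d \lor b) \to \lnot b): β-rule — branch into \lnot (d \lor b)  //  \lnot b.
          branch 1.1.1 (add \lnot (d \lor b)):
            \lnot (d \lor b): α-rule — add \lnot d, \lnot b.
            ○ open, literals {a=F, b=F, c=T, d=F}.
          branch 1.1.2 (add \lnot b):
            ○ open, literals {a=F, b=F, c=T, d=F}.
      branch 1.2 (add (c \land b)):
        (c \land b): α-rule — add c, b.
        × closes — contains both b and \lnot b.
  branch 2 (add \lnot d):
    (a \to (c \land b)): β-rule — branch into \lnot a  //  (c \land b).
      branch 2.1 (add \lnot a):
        ((d \lor b) \to \lnot b): β-rule — branch into \lnot (d \lor b)  //  \lnot b.
          branch 2.1.1 (add \lnot (d \lor b)):
            \lnot (d \lor b): α-rule — add \lnot d, \lnot b.
            ○ open, literals {a=F, b=F, c=T, d=F}.
          branch 2.1.2 (add \lnot b):
            ○ open, literals {a=F, b=F, c=T, d=F}.
      branch 2.2 (add (c \land b)):
        (c \land b): α-rule — add c, b.
        ((d \lor b) \to \lnot b): β-rule — branch into \lnot (d \lor b)  //  \lnot b.
          branch 2.2.1 (add \lnot (d \lor b)):
            \lnot (d \lor b): α-rule — add \lnot d, \lnot b.
            × closes — contains both b and \lnot b.
          branch 2.2.2 (add \lnot b):
            × closes — contains both b and \lnot b.
3 branches closed, 4 open.
An open branch gives a countermodel: a=F, b=F, c=T, d=F (unmentioned atoms arbitrary); the premises hold there but the conclusion fails.

No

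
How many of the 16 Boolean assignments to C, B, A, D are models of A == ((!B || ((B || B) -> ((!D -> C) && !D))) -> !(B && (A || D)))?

Initial set: {(A == ((!B || ((B || B) -> ((!D -> C) && !D))) -> !(B && (A || D))))}.
(A == ((!B || ((B || B) -> ((!D -> C) && !D))) -> !(B && (A || D)))): β-rule — branch into A, ((!B || ((B || B) -> ((!D -> C) && !D))) -> !(B && (A || D)))  //  !A, !((!B || ((B || B) -> ((!D -> C) && !D))) -> !(B && (A || D))).
  branch 1 (add A, ((!B || ((B || B) -> ((!D -> C) && !D))) -> !(B && (A || D)))):
    ((!B || ((B || B) -> ((!D -> C) && !D))) -> !(B && (A || D))): β-rule — branch into !(!B || ((B || B) -> ((!D -> C) && !D)))  //  !(B && (A || D)).
      branch 1.1 (add !(!B || ((B || B) -> ((!D -> C) && !D)))):
        !(!B || ((B || B) -> ((!D -> C) && !D))): α-rule — add !!B, !((B || B) -> ((!D -> C) && !D)).
        !((B || B) -> ((!D -> C) && !D)): α-rule — add (B || B), !((!D -> C) && !D).
        (B || B): β-rule — branch into B  //  B.
          branch 1.1.1 (add B):
            !((!D -> C) && !D): β-rule — branch into !(!D -> C)  //  !!D.
              branch 1.1.1.1 (add !(!D -> C)):
                !(!D -> C): α-rule — add !D, !C.
                ○ open, literals {A=true, B=true, C=false, D=false}.
              branch 1.1.1.2 (add !!D):
                ○ open, literals {A=true, B=true, D=true}.
          branch 1.1.2 (add B):
            !((!D -> C) && !D): β-rule — branch into !(!D -> C)  //  !!D.
              branch 1.1.2.1 (add !(!D -> C)):
                !(!D -> C): α-rule — add !D, !C.
                ○ open, literals {A=true, B=true, C=false, D=false}.
              branch 1.1.2.2 (add !!D):
                ○ open, literals {A=true, B=true, D=true}.
      branch 1.2 (add !(B && (A || D))):
        !(B && (A || D)): β-rule — branch into !B  //  !(A || D).
          branch 1.2.1 (add !B):
            ○ open, literals {A=true, B=false}.
          branch 1.2.2 (add !(A || D)):
            !(A || D): α-rule — add !A, !D.
            × closes — contains both A and !A.
  branch 2 (add !A, !((!B || ((B || B) -> ((!D -> C) && !D))) -> !(B && (A || D)))):
    !((!B || ((B || B) -> ((!D -> C) && !D))) -> !(B && (A || D))): α-rule — add (!B || ((B || B) -> ((!D -> C) && !D))), !!(B && (A || D)).
    !!(B && (A || D)): α-rule — add B, (A || D).
    (!B || ((B || B) -> ((!D -> C) && !D))): β-rule — branch into !B  //  ((B || B) -> ((!D -> C) && !D)).
      branch 2.1 (add !B):
        × closes — contains both B and !B.
      branch 2.2 (add ((B || B) -> ((!D -> C) && !D))):
        (A || D): β-rule — branch into A  //  D.
          branch 2.2.1 (add A):
            × closes — contains both A and !A.
          branch 2.2.2 (add D):
            ((B || B) -> ((!D -> C) && !D)): β-rule — branch into !(B || B)  //  ((!D -> C) && !D).
              branch 2.2.2.1 (add !(B || B)):
                !(B || B): α-rule — add !B, !B.
                × closes — contains both B and !B.
              branch 2.2.2.2 (add ((!D -> C) && !D)):
                ((!D -> C) && !D): α-rule — add (!D -> C), !D.
                × closes — contains both D and !D.
5 branches closed, 5 open.
Each open branch fixes some atoms; the unmentioned ones are free. Counting distinct full assignments: branch {A=true, B=true, C=false, D=false} (none free) contributes 1 new; branch {A=true, B=true, D=true} (C) contributes 2 new; branch {A=true, B=true, C=false, D=false} (none free) contributes 0 new; branch {A=true, B=true, D=true} (C) contributes 0 new; branch {A=true, B=false} (C, D) contributes 4 new. Total: 7.

7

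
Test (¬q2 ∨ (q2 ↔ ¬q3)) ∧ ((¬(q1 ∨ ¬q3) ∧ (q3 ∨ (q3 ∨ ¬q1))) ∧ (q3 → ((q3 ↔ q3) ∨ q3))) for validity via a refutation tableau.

Assume the negation and expand:
Initial set: {¬((¬q2 ∨ (q2 ↔ ¬q3)) ∧ ((¬(q1 ∨ ¬q3) ∧ (q3 ∨ (q3 ∨ ¬q1))) ∧ (q3 → ((q3 ↔ q3) ∨ q3))))}.
¬((¬q2 ∨ (q2 ↔ ¬q3)) ∧ ((¬(q1 ∨ ¬q3) ∧ (q3 ∨ (q3 ∨ ¬q1))) ∧ (q3 → ((q3 ↔ q3) ∨ q3)))): β-rule — branch into ¬(¬q2 ∨ (q2 ↔ ¬q3))  //  ¬((¬(q1 ∨ ¬q3) ∧ (q3 ∨ (q3 ∨ ¬q1))) ∧ (q3 → ((q3 ↔ q3) ∨ q3))).
  branch 1 (add ¬(¬q2 ∨ (q2 ↔ ¬q3))):
    ¬(¬q2 ∨ (q2 ↔ ¬q3)): α-rule — add ¬¬q2, ¬(q2 ↔ ¬q3).
    ¬(q2 ↔ ¬q3): β-rule — branch into q2, ¬¬q3  //  ¬q2, ¬q3.
      branch 1.1 (add q2, ¬¬q3):
        ○ open, literals {q2=T, q3=T}.
      branch 1.2 (add ¬q2, ¬q3):
        × closes — contains both q2 and ¬q2.
  branch 2 (add ¬((¬(q1 ∨ ¬q3) ∧ (q3 ∨ (q3 ∨ ¬q1))) ∧ (q3 → ((q3 ↔ q3) ∨ q3)))):
    ¬((¬(q1 ∨ ¬q3) ∧ (q3 ∨ (q3 ∨ ¬q1))) ∧ (q3 → ((q3 ↔ q3) ∨ q3))): β-rule — branch into ¬(¬(q1 ∨ ¬q3) ∧ (q3 ∨ (q3 ∨ ¬q1)))  //  ¬(q3 → ((q3 ↔ q3) ∨ q3)).
      branch 2.1 (add ¬(¬(q1 ∨ ¬q3) ∧ (q3 ∨ (q3 ∨ ¬q1)))):
        ¬(¬(q1 ∨ ¬q3) ∧ (q3 ∨ (q3 ∨ ¬q1))): β-rule — branch into ¬¬(q1 ∨ ¬q3)  //  ¬(q3 ∨ (q3 ∨ ¬q1)).
          branch 2.1.1 (add ¬¬(q1 ∨ ¬q3)):
            ¬¬(q1 ∨ ¬q3): β-rule — branch into q1  //  ¬q3.
              branch 2.1.1.1 (add q1):
                ○ open, literals {q1=T}.
              branch 2.1.1.2 (add ¬q3):
                ○ open, literals {q3=F}.
          branch 2.1.2 (add ¬(q3 ∨ (q3 ∨ ¬q1))):
            ¬(q3 ∨ (q3 ∨ ¬q1)): α-rule — add ¬q3, ¬(q3 ∨ ¬q1).
            ¬(q3 ∨ ¬q1): α-rule — add ¬q3, ¬¬q1.
            ○ open, literals {q1=T, q3=F}.
      branch 2.2 (add ¬(q3 → ((q3 ↔ q3) ∨ q3))):
        ¬(q3 → ((q3 ↔ q3) ∨ q3)): α-rule — add q3, ¬((q3 ↔ q3) ∨ q3).
        ¬((q3 ↔ q3) ∨ q3): α-rule — add ¬(q3 ↔ q3), ¬q3.
        × closes — contains both q3 and ¬q3.
2 branches closed, 4 open.
An open branch gives a countermodel: q2=T, q3=T (unmentioned atoms arbitrary); under it the original formula is false.

Not valid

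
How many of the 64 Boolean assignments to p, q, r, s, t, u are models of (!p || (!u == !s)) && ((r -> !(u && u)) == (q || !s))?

Initial set: {((!p || (!u == !s)) && ((r -> !(u && u)) == (q || !s)))}.
((!p || (!u == !s)) && ((r -> !(u && u)) == (q || !s))): α-rule — add (!p || (!u == !s)), ((r -> !(u && u)) == (q || !s)).
(!p || (!u == !s)): β-rule — branch into !p  //  (!u == !s).
  branch 1 (add !p):
    ((r -> !(u && u)) == (q || !s)): β-rule — branch into (r -> !(u && u)), (q || !s)  //  !(r -> !(u && u)), !(q || !s).
      branch 1.1 (add (r -> !(u && u)), (q || !s)):
        (r -> !(u && u)): β-rule — branch into !r  //  !(u && u).
          branch 1.1.1 (add !r):
            (q || !s): β-rule — branch into q  //  !s.
              branch 1.1.1.1 (add q):
                ○ open, literals {p=false, q=true, r=false}.
              branch 1.1.1.2 (add !s):
                ○ open, literals {p=false, r=false, s=false}.
          branch 1.1.2 (add !(u && u)):
            (q || !s): β-rule — branch into q  //  !s.
              branch 1.1.2.1 (add q):
                !(u && u): β-rule — branch into !u  //  !u.
                  branch 1.1.2.1.1 (add !u):
                    ○ open, literals {p=false, q=true, u=false}.
                  branch 1.1.2.1.2 (add !u):
                    ○ open, literals {p=false, q=true, u=false}.
              branch 1.1.2.2 (add !s):
                !(u && u): β-rule — branch into !u  //  !u.
                  branch 1.1.2.2.1 (add !u):
                    ○ open, literals {p=false, s=false, u=false}.
                  branch 1.1.2.2.2 (add !u):
                    ○ open, literals {p=false, s=false, u=false}.
      branch 1.2 (add !(r -> !(u && u)), !(q || !s)):
        !(r -> !(u && u)): α-rule — add r, !!(u && u).
        !(q || !s): α-rule — add !q, !!s.
        !!(u && u): α-rule — add u, u.
        ○ open, literals {p=false, q=false, r=true, s=true, u=true}.
  branch 2 (add (!u == !s)):
    ((r -> !(u && u)) == (q || !s)): β-rule — branch into (r -> !(u && u)), (q || !s)  //  !(r -> !(u && u)), !(q || !s).
      branch 2.1 (add (r -> !(u && u)), (q || !s)):
        (!u == !s): β-rule — branch into !u, !s  //  !!u, !!s.
          branch 2.1.1 (add !u, !s):
            (r -> !(u && u)): β-rule — branch into !r  //  !(u && u).
              branch 2.1.1.1 (add !r):
                (q || !s): β-rule — branch into q  //  !s.
                  branch 2.1.1.1.1 (add q):
                    ○ open, literals {q=true, r=false, s=false, u=false}.
                  branch 2.1.1.1.2 (add !s):
                    ○ open, literals {r=false, s=false, u=false}.
              branch 2.1.1.2 (add !(u && u)):
                (q || !s): β-rule — branch into q  //  !s.
                  branch 2.1.1.2.1 (add q):
                    !(u && u): β-rule — branch into !u  //  !u.
                      branch 2.1.1.2.1.1 (add !u):
                        ○ open, literals {q=true, s=false, u=false}.
                      branch 2.1.1.2.1.2 (add !u):
                        ○ open, literals {q=true, s=false, u=false}.
                  branch 2.1.1.2.2 (add !s):
                    !(u && u): β-rule — branch into !u  //  !u.
                      branch 2.1.1.2.2.1 (add !u):
                        ○ open, literals {s=false, u=false}.
                      branch 2.1.1.2.2.2 (add !u):
                        ○ open, literals {s=false, u=false}.
          branch 2.1.2 (add !!u, !!s):
            (r -> !(u && u)): β-rule — branch into !r  //  !(u && u).
              branch 2.1.2.1 (add !r):
                (q || !s): β-rule — branch into q  //  !s.
                  branch 2.1.2.1.1 (add q):
                    ○ open, literals {q=true, r=false, s=true, u=true}.
                  branch 2.1.2.1.2 (add !s):
                    × closes — contains both s and !s.
              branch 2.1.2.2 (add !(u && u)):
                (q || !s): β-rule — branch into q  //  !s.
                  branch 2.1.2.2.1 (add q):
                    !(u && u): β-rule — branch into !u  //  !u.
                      branch 2.1.2.2.1.1 (add !u):
                        × closes — contains both u and !u.
                      branch 2.1.2.2.1.2 (add !u):
                        × closes — contains both u and !u.
                  branch 2.1.2.2.2 (add !s):
                    × closes — contains both s and !s.
      branch 2.2 (add !(r -> !(u && u)), !(q || !s)):
        !(r -> !(u && u)): α-rule — add r, !!(u && u).
        !(q || !s): α-rule — add !q, !!s.
        !!(u && u): α-rule — add u, u.
        (!u == !s): β-rule — branch into !u, !s  //  !!u, !!s.
          branch 2.2.1 (add !u, !s):
            × closes — contains both u and !u.
          branch 2.2.2 (add !!u, !!s):
            ○ open, literals {q=false, r=true, s=true, u=true}.
5 branches closed, 15 open.
Each open branch fixes some atoms; the unmentioned ones are free. Counting distinct full assignments: branch {p=false, q=true, r=false} (s, t, u) contributes 8 new; branch {p=false, r=false, s=false} (q, t, u) contributes 4 new; branch {p=false, q=true, u=false} (r, s, t) contributes 4 new; branch {p=false, q=true, u=false} (r, s, t) contributes 0 new; branch {p=false, s=false, u=false} (q, r, t) contributes 2 new; branch {p=false, s=false, u=false} (q, r, t) contributes 0 new; branch {p=false, q=false, r=true, s=true, u=true} (t) contributes 2 new; branch {q=true, r=false, s=false, u=false} (p, t) contributes 2 new; branch {r=false, s=false, u=false} (p, q, t) contributes 2 new; branch {q=true, s=false, u=false} (p, r, t) contributes 2 new; branch {q=true, s=false, u=false} (p, r, t) contributes 0 new; branch {s=false, u=false} (p, q, r, t) contributes 2 new; branch {s=false, u=false} (p, q, r, t) contributes 0 new; branch {q=true, r=false, s=true, u=true} (p, t) contributes 2 new; branch {q=false, r=true, s=true, u=true} (p, t) contributes 2 new. Total: 32.

32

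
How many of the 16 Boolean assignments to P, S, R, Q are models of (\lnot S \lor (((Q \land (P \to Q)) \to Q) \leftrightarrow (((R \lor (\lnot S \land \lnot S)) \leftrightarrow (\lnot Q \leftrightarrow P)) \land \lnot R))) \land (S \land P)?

Initial set: {((\lnot S \lor (((Q \land (P \to Q)) \to Q) \leftrightarrow (((R \lor (\lnot S \land \lnot S)) \leftrightarrow (\lnot Q \leftrightarrow P)) \land \lnot R))) \land (S \land P))}.
((\lnot S \lor (((Q \land (P \to Q)) \to Q) \leftrightarrow (((R \lor (\lnot S \land \lnot S)) \leftrightarrow (\lnot Q \leftrightarrow P)) \land \lnot R))) \land (S \land P)): α-rule — add (\lnot S \lor (((Q \land (P \to Q)) \to Q) \leftrightarrow (((R \lor (\lnot S \land \lnot S)) \leftrightarrow (\lnot Q \leftrightarrow P)) \land \lnot R))), (S \land P).
(S \land P): α-rule — add S, P.
(\lnot S \lor (((Q \land (P \to Q)) \to Q) \leftrightarrow (((R \lor (\lnot S \land \lnot S)) \leftrightarrow (\lnot Q \leftrightarrow P)) \land \lnot R))): β-rule — branch into \lnot S  //  (((Q \land (P \to Q)) \to Q) \leftrightarrow (((R \lor (\lnot S \land \lnot S)) \leftrightarrow (\lnot Q \leftrightarrow P)) \land \lnot R)).
  branch 1 (add \lnot S):
    × closes — contains both S and \lnot S.
  branch 2 (add (((Q \land (P \to Q)) \to Q) \leftrightarrow (((R \lor (\lnot S \land \lnot S)) \leftrightarrow (\lnot Q \leftrightarrow P)) \land \lnot R))):
    (((Q \land (P \to Q)) \to Q) \leftrightarrow (((R \lor (\lnot S \land \lnot S)) \leftrightarrow (\lnot Q \leftrightarrow P)) \land \lnot R)): β-rule — branch into ((Q \land (P \to Q)) \to Q), (((R \lor (\lnot S \land \lnot S)) \leftrightarrow (\lnot Q \leftrightarrow P)) \land \lnot R)  //  \lnot ((Q \land (P \to Q)) \to Q), \lnot (((R \lor (\lnot S \land \lnot S)) \leftrightarrow (\lnot Q \leftrightarrow P)) \land \lnot R).
      branch 2.1 (add ((Q \land (P \to Q)) \to Q), (((R \lor (\lnot S \land \lnot S)) \leftrightarrow (\lnot Q \leftrightarrow P)) \land \lnot R)):
        (((R \lor (\lnot S \land \lnot S)) \leftrightarrow (\lnot Q \leftrightarrow P)) \land \lnot R): α-rule — add ((R \lor (\lnot S \land \lnot S)) \leftrightarrow (\lnot Q \leftrightarrow P)), \lnot R.
        ((Q \land (P \to Q)) \to Q): β-rule — branch into \lnot (Q \land (P \to Q))  //  Q.
          branch 2.1.1 (add \lnot (Q \land (P \to Q))):
            ((R \lor (\lnot S \land \lnot S)) \leftrightarrow (\lnot Q \leftrightarrow P)): β-rule — branch into (R \lor (\lnot S \land \lnot S)), (\lnot Q \leftrightarrow P)  //  \lnot (R \lor (\lnot S \land \lnot S)), \lnot (\lnot Q \leftrightarrow P).
              branch 2.1.1.1 (add (R \lor (\lnot S \land \lnot S)), (\lnot Q \leftrightarrow P)):
                \lnot (Q \land (P \to Q)): β-rule — branch into \lnot Q  //  \lnot (P \to Q).
                  branch 2.1.1.1.1 (add \lnot Q):
                    (R \lor (\lnot S \land \lnot S)): β-rule — branch into R  //  (\lnot S \land \lnot S).
                      branch 2.1.1.1.1.1 (add R):
                        × closes — contains both R and \lnot R.
                      branch 2.1.1.1.1.2 (add (\lnot S \land \lnot S)):
                        (\lnot S \land \lnot S): α-rule — add \lnot S, \lnot S.
                        × closes — contains both S and \lnot S.
                  branch 2.1.1.1.2 (add \lnot (P \to Q)):
                    \lnot (P \to Q): α-rule — add P, \lnot Q.
                    (R \lor (\lnot S \land \lnot S)): β-rule — branch into R  //  (\lnot S \land \lnot S).
                      branch 2.1.1.1.2.1 (add R):
                        × closes — contains both R and \lnot R.
                      branch 2.1.1.1.2.2 (add (\lnot S \land \lnot S)):
                        (\lnot S \land \lnot S): α-rule — add \lnot S, \lnot S.
                        × closes — contains both S and \lnot S.
              branch 2.1.1.2 (add \lnot (R \lor (\lnot S \land \lnot S)), \lnot (\lnot Q \leftrightarrow P)):
                \lnot (R \lor (\lnot S \land \lnot S)): α-rule — add \lnot R, \lnot (\lnot S \land \lnot S).
                \lnot (Q \land (P \to Q)): β-rule — branch into \lnot Q  //  \lnot (P \to Q).
                  branch 2.1.1.2.1 (add \lnot Q):
                    \lnot (\lnot Q \leftrightarrow P): β-rule — branch into \lnot Q, \lnot P  //  \lnot \lnot Q, P.
                      branch 2.1.1.2.1.1 (add \lnot Q, \lnot P):
                        × closes — contains both P and \lnot P.
                      branch 2.1.1.2.1.2 (add \lnot \lnot Q, P):
                        × closes — contains both Q and \lnot Q.
                  branch 2.1.1.2.2 (add \lnot (P \to Q)):
                    \lnot (P \to Q): α-rule — add P, \lnot Q.
                    \lnot (\lnot Q \leftrightarrow P): β-rule — branch into \lnot Q, \lnot P  //  \lnot \lnot Q, P.
                      branch 2.1.1.2.2.1 (add \lnot Q, \lnot P):
                        × closes — contains both P and \lnot P.
                      branch 2.1.1.2.2.2 (add \lnot \lnot Q, P):
                        × closes — contains both Q and \lnot Q.
          branch 2.1.2 (add Q):
            ((R \lor (\lnot S \land \lnot S)) \leftrightarrow (\lnot Q \leftrightarrow P)): β-rule — branch into (R \lor (\lnot S \land \lnot S)), (\lnot Q \leftrightarrow P)  //  \lnot (R \lor (\lnot S \land \lnot S)), \lnot (\lnot Q \leftrightarrow P).
              branch 2.1.2.1 (add (R \lor (\lnot S \land \lnot S)), (\lnot Q \leftrightarrow P)):
                (R \lor (\lnot S \land \lnot S)): β-rule — branch into R  //  (\lnot S \land \lnot S).
                  branch 2.1.2.1.1 (add R):
                    × closes — contains both R and \lnot R.
                  branch 2.1.2.1.2 (add (\lnot S \land \lnot S)):
                    (\lnot S \land \lnot S): α-rule — add \lnot S, \lnot S.
                    × closes — contains both S and \lnot S.
              branch 2.1.2.2 (add \lnot (R \lor (\lnot S \land \lnot S)), \lnot (\lnot Q \leftrightarrow P)):
                \lnot (R \lor (\lnot S \land \lnot S)): α-rule — add \lnot R, \lnot (\lnot S \land \lnot S).
                \lnot (\lnot Q \leftrightarrow P): β-rule — branch into \lnot Q, \lnot P  //  \lnot \lnot Q, P.
                  branch 2.1.2.2.1 (add \lnot Q, \lnot P):
                    × closes — contains both Q and \lnot Q.
                  branch 2.1.2.2.2 (add \lnot \lnot Q, P):
                    \lnot (\lnot S \land \lnot S): β-rule — branch into \lnot \lnot S  //  \lnot \lnot S.
                      branch 2.1.2.2.2.1 (add \lnot \lnot S):
                        ○ open, literals {P=true, Q=true, R=false, S=true}.
                      branch 2.1.2.2.2.2 (add \lnot \lnot S):
                        ○ open, literals {P=true, Q=true, R=false, S=true}.
      branch 2.2 (add \lnot ((Q \land (P \to Q)) \to Q), \lnot (((R \lor (\lnot S \land \lnot S)) \leftrightarrow (\lnot Q \leftrightarrow P)) \land \lnot R)):
        \lnot ((Q \land (P \to Q)) \to Q): α-rule — add (Q \land (P \to Q)), \lnot Q.
        (Q \land (P \to Q)): α-rule — add Q, (P \to Q).
        × closes — contains both Q and \lnot Q.
13 branches closed, 2 open.
Each open branch fixes some atoms; the unmentioned ones are free. Counting distinct full assignments: branch {P=true, Q=true, R=false, S=true} (none free) contributes 1 new; branch {P=true, Q=true, R=false, S=true} (none free) contributes 0 new. Total: 1.

1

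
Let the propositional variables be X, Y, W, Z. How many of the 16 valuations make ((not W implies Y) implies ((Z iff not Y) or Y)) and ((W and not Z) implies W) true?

14

Initial set: {(((not W implies Y) implies ((Z iff not Y) or Y)) and ((W and not Z) implies W))}.
(((not W implies Y) implies ((Z iff not Y) or Y)) and ((W and not Z) implies W)): α-rule — add ((not W implies Y) implies ((Z iff not Y) or Y)), ((W and not Z) implies W).
((not W implies Y) implies ((Z iff not Y) or Y)): β-rule — branch into not (not W implies Y)  //  ((Z iff not Y) or Y).
  branch 1 (add not (not W implies Y)):
    not (not W implies Y): α-rule — add not W, not Y.
    ((W and not Z) implies W): β-rule — branch into not (W and not Z)  //  W.
      branch 1.1 (add not (W and not Z)):
        not (W and not Z): β-rule — branch into not W  //  not not Z.
          branch 1.1.1 (add not W):
            ○ open, literals {W=F, Y=F}.
          branch 1.1.2 (add not not Z):
            ○ open, literals {W=F, Y=F, Z=T}.
      branch 1.2 (add W):
        × closes — contains both W and not W.
  branch 2 (add ((Z iff not Y) or Y)):
    ((W and not Z) implies W): β-rule — branch into not (W and not Z)  //  W.
      branch 2.1 (add not (W and not Z)):
        ((Z iff not Y) or Y): β-rule — branch into (Z iff not Y)  //  Y.
          branch 2.1.1 (add (Z iff not Y)):
            not (W and not Z): β-rule — branch into not W  //  not not Z.
              branch 2.1.1.1 (add not W):
                (Z iff not Y): β-rule — branch into Z, not Y  //  not Z, not not Y.
                  branch 2.1.1.1.1 (add Z, not Y):
                    ○ open, literals {W=F, Y=F, Z=T}.
                  branch 2.1.1.1.2 (add not Z, not not Y):
                    ○ open, literals {W=F, Y=T, Z=F}.
              branch 2.1.1.2 (add not not Z):
                (Z iff not Y): β-rule — branch into Z, not Y  //  not Z, not not Y.
                  branch 2.1.1.2.1 (add Z, not Y):
                    ○ open, literals {Y=F, Z=T}.
                  branch 2.1.1.2.2 (add not Z, not not Y):
                    × closes — contains both Z and not Z.
          branch 2.1.2 (add Y):
            not (W and not Z): β-rule — branch into not W  //  not not Z.
              branch 2.1.2.1 (add not W):
                ○ open, literals {W=F, Y=T}.
              branch 2.1.2.2 (add not not Z):
                ○ open, literals {Y=T, Z=T}.
      branch 2.2 (add W):
        ((Z iff not Y) or Y): β-rule — branch into (Z iff not Y)  //  Y.
          branch 2.2.1 (add (Z iff not Y)):
            (Z iff not Y): β-rule — branch into Z, not Y  //  not Z, not not Y.
              branch 2.2.1.1 (add Z, not Y):
                ○ open, literals {W=T, Y=F, Z=T}.
              branch 2.2.1.2 (add not Z, not not Y):
                ○ open, literals {W=T, Y=T, Z=F}.
          branch 2.2.2 (add Y):
            ○ open, literals {W=T, Y=T}.
2 branches closed, 10 open.
Each open branch fixes some atoms; the unmentioned ones are free. Counting distinct full assignments: branch {W=F, Y=F} (X, Z) contributes 4 new; branch {W=F, Y=F, Z=T} (X) contributes 0 new; branch {W=F, Y=F, Z=T} (X) contributes 0 new; branch {W=F, Y=T, Z=F} (X) contributes 2 new; branch {Y=F, Z=T} (X, W) contributes 2 new; branch {W=F, Y=T} (X, Z) contributes 2 new; branch {Y=T, Z=T} (X, W) contributes 2 new; branch {W=T, Y=F, Z=T} (X) contributes 0 new; branch {W=T, Y=T, Z=F} (X) contributes 2 new; branch {W=T, Y=T} (X, Z) contributes 0 new. Total: 14.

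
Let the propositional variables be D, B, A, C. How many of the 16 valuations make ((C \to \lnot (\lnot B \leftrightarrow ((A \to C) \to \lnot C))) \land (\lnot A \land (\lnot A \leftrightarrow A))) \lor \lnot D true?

8

Initial set: {(((C \to \lnot (\lnot B \leftrightarrow ((A \to C) \to \lnot C))) \land (\lnot A \land (\lnot A \leftrightarrow A))) \lor \lnot D)}.
(((C \to \lnot (\lnot B \leftrightarrow ((A \to C) \to \lnot C))) \land (\lnot A \land (\lnot A \leftrightarrow A))) \lor \lnot D): β-rule — branch into ((C \to \lnot (\lnot B \leftrightarrow ((A \to C) \to \lnot C))) \land (\lnot A \land (\lnot A \leftrightarrow A)))  //  \lnot D.
  branch 1 (add ((C \to \lnot (\lnot B \leftrightarrow ((A \to C) \to \lnot C))) \land (\lnot A \land (\lnot A \leftrightarrow A)))):
    ((C \to \lnot (\lnot B \leftrightarrow ((A \to C) \to \lnot C))) \land (\lnot A \land (\lnot A \leftrightarrow A))): α-rule — add (C \to \lnot (\lnot B \leftrightarrow ((A \to C) \to \lnot C))), (\lnot A \land (\lnot A \leftrightarrow A)).
    (\lnot A \land (\lnot A \leftrightarrow A)): α-rule — add \lnot A, (\lnot A \leftrightarrow A).
    (C \to \lnot (\lnot B \leftrightarrow ((A \to C) \to \lnot C))): β-rule — branch into \lnot C  //  \lnot (\lnot B \leftrightarrow ((A \to C) \to \lnot C)).
      branch 1.1 (add \lnot C):
        (\lnot A \leftrightarrow A): β-rule — branch into \lnot A, A  //  \lnot \lnot A, \lnot A.
          branch 1.1.1 (add \lnot A, A):
            × closes — contains both A and \lnot A.
          branch 1.1.2 (add \lnot \lnot A, \lnot A):
            × closes — contains both A and \lnot A.
      branch 1.2 (add \lnot (\lnot B \leftrightarrow ((A \to C) \to \lnot C))):
        (\lnot A \leftrightarrow A): β-rule — branch into \lnot A, A  //  \lnot \lnot A, \lnot A.
          branch 1.2.1 (add \lnot A, A):
            × closes — contains both A and \lnot A.
          branch 1.2.2 (add \lnot \lnot A, \lnot A):
            × closes — contains both A and \lnot A.
  branch 2 (add \lnot D):
    ○ open, literals {D=F}.
4 branches closed, 1 open.
Each open branch fixes some atoms; the unmentioned ones are free. Counting distinct full assignments: branch {D=F} (B, A, C) contributes 8 new. Total: 8.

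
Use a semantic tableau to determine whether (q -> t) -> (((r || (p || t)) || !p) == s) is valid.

Not valid

Assume the negation and expand:
Initial set: {!((q -> t) -> (((r || (p || t)) || !p) == s))}.
!((q -> t) -> (((r || (p || t)) || !p) == s)): α-rule — add (q -> t), !(((r || (p || t)) || !p) == s).
(q -> t): β-rule — branch into !q  //  t.
  branch 1 (add !q):
    !(((r || (p || t)) || !p) == s): β-rule — branch into ((r || (p || t)) || !p), !s  //  !((r || (p || t)) || !p), s.
      branch 1.1 (add ((r || (p || t)) || !p), !s):
        ((r || (p || t)) || !p): β-rule — branch into (r || (p || t))  //  !p.
          branch 1.1.1 (add (r || (p || t))):
            (r || (p || t)): β-rule — branch into r  //  (p || t).
              branch 1.1.1.1 (add r):
                ○ open, literals {q=false, r=true, s=false}.
              branch 1.1.1.2 (add (p || t)):
                (p || t): β-rule — branch into p  //  t.
                  branch 1.1.1.2.1 (add p):
                    ○ open, literals {p=true, q=false, s=false}.
                  branch 1.1.1.2.2 (add t):
                    ○ open, literals {q=false, s=false, t=true}.
          branch 1.1.2 (add !p):
            ○ open, literals {p=false, q=false, s=false}.
      branch 1.2 (add !((r || (p || t)) || !p), s):
        !((r || (p || t)) || !p): α-rule — add !(r || (p || t)), !!p.
        !(r || (p || t)): α-rule — add !r, !(p || t).
        !(p || t): α-rule — add !p, !t.
        × closes — contains both p and !p.
  branch 2 (add t):
    !(((r || (p || t)) || !p) == s): β-rule — branch into ((r || (p || t)) || !p), !s  //  !((r || (p || t)) || !p), s.
      branch 2.1 (add ((r || (p || t)) || !p), !s):
        ((r || (p || t)) || !p): β-rule — branch into (r || (p || t))  //  !p.
          branch 2.1.1 (add (r || (p || t))):
            (r || (p || t)): β-rule — branch into r  //  (p || t).
              branch 2.1.1.1 (add r):
                ○ open, literals {r=true, s=false, t=true}.
              branch 2.1.1.2 (add (p || t)):
                (p || t): β-rule — branch into p  //  t.
                  branch 2.1.1.2.1 (add p):
                    ○ open, literals {p=true, s=false, t=true}.
                  branch 2.1.1.2.2 (add t):
                    ○ open, literals {s=false, t=true}.
          branch 2.1.2 (add !p):
            ○ open, literals {p=false, s=false, t=true}.
      branch 2.2 (add !((r || (p || t)) || !p), s):
        !((r || (p || t)) || !p): α-rule — add !(r || (p || t)), !!p.
        !(r || (p || t)): α-rule — add !r, !(p || t).
        !(p || t): α-rule — add !p, !t.
        × closes — contains both p and !p.
2 branches closed, 8 open.
An open branch gives a countermodel: q=false, r=true, s=false (unmentioned atoms arbitrary); under it the original formula is false.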